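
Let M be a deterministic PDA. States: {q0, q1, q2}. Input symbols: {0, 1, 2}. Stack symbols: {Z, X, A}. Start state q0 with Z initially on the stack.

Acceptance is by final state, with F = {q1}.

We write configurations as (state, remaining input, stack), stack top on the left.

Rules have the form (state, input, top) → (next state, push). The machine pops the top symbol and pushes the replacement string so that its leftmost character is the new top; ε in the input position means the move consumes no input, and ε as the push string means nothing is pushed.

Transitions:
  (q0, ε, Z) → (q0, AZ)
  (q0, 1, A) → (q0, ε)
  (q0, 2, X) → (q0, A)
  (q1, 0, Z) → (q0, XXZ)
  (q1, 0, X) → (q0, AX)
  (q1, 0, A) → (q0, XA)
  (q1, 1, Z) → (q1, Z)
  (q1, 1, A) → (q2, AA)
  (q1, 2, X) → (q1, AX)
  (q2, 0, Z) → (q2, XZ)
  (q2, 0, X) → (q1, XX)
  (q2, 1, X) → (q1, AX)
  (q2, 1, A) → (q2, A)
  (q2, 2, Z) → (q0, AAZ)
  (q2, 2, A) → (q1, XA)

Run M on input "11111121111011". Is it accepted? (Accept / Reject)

(q0, 11111121111011, Z)
  ε-move, top Z: go to q0, push AZ → (q0, 11111121111011, AZ)
  read 1, top A: go to q0, push ε → (q0, 1111121111011, Z)
  ε-move, top Z: go to q0, push AZ → (q0, 1111121111011, AZ)
  read 1, top A: go to q0, push ε → (q0, 111121111011, Z)
  ε-move, top Z: go to q0, push AZ → (q0, 111121111011, AZ)
  read 1, top A: go to q0, push ε → (q0, 11121111011, Z)
  ε-move, top Z: go to q0, push AZ → (q0, 11121111011, AZ)
  read 1, top A: go to q0, push ε → (q0, 1121111011, Z)
  ε-move, top Z: go to q0, push AZ → (q0, 1121111011, AZ)
  read 1, top A: go to q0, push ε → (q0, 121111011, Z)
  ε-move, top Z: go to q0, push AZ → (q0, 121111011, AZ)
  read 1, top A: go to q0, push ε → (q0, 21111011, Z)
  ε-move, top Z: go to q0, push AZ → (q0, 21111011, AZ)
No transition applies at (q0, 21111011, AZ); input not fully consumed.

Reject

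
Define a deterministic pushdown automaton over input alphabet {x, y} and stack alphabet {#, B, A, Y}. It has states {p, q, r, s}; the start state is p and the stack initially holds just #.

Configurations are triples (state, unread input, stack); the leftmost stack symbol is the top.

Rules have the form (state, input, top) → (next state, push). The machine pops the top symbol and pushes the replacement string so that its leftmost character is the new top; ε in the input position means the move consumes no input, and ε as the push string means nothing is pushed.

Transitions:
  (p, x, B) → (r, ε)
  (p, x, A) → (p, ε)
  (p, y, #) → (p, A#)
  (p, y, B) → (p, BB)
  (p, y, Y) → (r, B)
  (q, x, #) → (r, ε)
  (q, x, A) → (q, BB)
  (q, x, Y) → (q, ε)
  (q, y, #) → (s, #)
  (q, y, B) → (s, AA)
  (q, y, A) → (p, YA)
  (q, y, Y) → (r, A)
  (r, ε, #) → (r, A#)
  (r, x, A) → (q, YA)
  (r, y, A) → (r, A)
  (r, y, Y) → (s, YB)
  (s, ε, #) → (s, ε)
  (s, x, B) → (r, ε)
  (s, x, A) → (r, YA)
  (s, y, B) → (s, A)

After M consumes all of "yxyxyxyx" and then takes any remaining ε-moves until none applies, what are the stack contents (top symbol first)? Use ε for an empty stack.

(p, yxyxyxyx, #) ⊢ (p, xyxyxyx, A#) ⊢ (p, yxyxyx, #) ⊢ (p, xyxyx, A#) ⊢ (p, yxyx, #) ⊢ (p, xyx, A#) ⊢ (p, yx, #) ⊢ (p, x, A#) ⊢ (p, ε, #)
All input consumed in state p with stack #.

#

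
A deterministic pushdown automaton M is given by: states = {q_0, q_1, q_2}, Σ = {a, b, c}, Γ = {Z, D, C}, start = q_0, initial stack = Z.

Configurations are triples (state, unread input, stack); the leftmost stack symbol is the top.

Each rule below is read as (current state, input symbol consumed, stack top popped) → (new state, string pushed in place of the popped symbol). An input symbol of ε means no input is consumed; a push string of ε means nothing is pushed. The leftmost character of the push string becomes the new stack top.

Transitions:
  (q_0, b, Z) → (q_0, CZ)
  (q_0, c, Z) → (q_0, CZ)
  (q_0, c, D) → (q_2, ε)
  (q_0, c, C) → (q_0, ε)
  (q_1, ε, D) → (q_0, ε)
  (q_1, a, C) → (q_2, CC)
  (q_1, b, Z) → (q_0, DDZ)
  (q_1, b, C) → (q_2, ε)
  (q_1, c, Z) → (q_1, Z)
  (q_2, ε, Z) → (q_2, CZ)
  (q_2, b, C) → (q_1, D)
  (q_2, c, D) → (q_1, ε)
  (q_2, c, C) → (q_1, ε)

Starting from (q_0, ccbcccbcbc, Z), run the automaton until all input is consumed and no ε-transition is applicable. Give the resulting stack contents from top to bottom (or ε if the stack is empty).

Z

(q_0, ccbcccbcbc, Z) ⊢ (q_0, cbcccbcbc, CZ) ⊢ (q_0, bcccbcbc, Z) ⊢ (q_0, cccbcbc, CZ) ⊢ (q_0, ccbcbc, Z) ⊢ (q_0, cbcbc, CZ) ⊢ (q_0, bcbc, Z) ⊢ (q_0, cbc, CZ) ⊢ (q_0, bc, Z) ⊢ (q_0, c, CZ) ⊢ (q_0, ε, Z)
All input consumed in state q_0 with stack Z.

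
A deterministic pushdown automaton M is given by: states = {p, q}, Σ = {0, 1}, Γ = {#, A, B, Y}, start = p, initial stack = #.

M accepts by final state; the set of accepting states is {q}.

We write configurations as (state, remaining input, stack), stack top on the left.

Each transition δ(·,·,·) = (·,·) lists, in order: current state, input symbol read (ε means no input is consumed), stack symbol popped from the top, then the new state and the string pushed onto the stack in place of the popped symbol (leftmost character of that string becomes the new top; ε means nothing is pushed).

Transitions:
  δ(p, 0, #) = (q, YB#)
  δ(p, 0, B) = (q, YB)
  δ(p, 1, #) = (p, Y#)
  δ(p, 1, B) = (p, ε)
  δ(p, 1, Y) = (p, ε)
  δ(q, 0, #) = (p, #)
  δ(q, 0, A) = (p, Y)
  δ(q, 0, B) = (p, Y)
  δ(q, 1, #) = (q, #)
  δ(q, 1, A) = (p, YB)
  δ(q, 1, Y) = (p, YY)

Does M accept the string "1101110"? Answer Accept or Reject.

Accept

(p, 1101110, #)
  read 1, top #: go to p, push Y# → (p, 101110, Y#)
  read 1, top Y: go to p, push ε → (p, 01110, #)
  read 0, top #: go to q, push YB# → (q, 1110, YB#)
  read 1, top Y: go to p, push YY → (p, 110, YYB#)
  read 1, top Y: go to p, push ε → (p, 10, YB#)
  read 1, top Y: go to p, push ε → (p, 0, B#)
  read 0, top B: go to q, push YB → (q, ε, YB#)
All input consumed; state q ∈ F.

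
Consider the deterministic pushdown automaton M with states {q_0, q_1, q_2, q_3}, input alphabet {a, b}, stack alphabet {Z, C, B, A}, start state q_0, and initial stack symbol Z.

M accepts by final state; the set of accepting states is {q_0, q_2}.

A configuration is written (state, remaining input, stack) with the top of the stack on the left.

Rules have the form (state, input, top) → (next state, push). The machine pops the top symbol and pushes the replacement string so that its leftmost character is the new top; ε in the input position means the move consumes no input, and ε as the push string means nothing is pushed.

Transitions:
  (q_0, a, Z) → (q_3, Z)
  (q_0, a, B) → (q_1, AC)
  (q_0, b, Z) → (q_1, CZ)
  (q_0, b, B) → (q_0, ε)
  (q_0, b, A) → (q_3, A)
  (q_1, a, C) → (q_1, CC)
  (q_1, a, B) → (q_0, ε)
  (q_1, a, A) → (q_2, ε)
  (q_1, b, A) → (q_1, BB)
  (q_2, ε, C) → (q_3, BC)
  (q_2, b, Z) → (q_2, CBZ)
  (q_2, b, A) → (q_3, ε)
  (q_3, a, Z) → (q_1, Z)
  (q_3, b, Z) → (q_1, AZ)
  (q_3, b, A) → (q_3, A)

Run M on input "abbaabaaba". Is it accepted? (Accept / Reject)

Accept

(q_0, abbaabaaba, Z) ⊢ (q_3, bbaabaaba, Z) ⊢ (q_1, baabaaba, AZ) ⊢ (q_1, aabaaba, BBZ) ⊢ (q_0, abaaba, BZ) ⊢ (q_1, baaba, ACZ) ⊢ (q_1, aaba, BBCZ) ⊢ (q_0, aba, BCZ) ⊢ (q_1, ba, ACCZ) ⊢ (q_1, a, BBCCZ) ⊢ (q_0, ε, BCCZ)
All input consumed; state q_0 ∈ F.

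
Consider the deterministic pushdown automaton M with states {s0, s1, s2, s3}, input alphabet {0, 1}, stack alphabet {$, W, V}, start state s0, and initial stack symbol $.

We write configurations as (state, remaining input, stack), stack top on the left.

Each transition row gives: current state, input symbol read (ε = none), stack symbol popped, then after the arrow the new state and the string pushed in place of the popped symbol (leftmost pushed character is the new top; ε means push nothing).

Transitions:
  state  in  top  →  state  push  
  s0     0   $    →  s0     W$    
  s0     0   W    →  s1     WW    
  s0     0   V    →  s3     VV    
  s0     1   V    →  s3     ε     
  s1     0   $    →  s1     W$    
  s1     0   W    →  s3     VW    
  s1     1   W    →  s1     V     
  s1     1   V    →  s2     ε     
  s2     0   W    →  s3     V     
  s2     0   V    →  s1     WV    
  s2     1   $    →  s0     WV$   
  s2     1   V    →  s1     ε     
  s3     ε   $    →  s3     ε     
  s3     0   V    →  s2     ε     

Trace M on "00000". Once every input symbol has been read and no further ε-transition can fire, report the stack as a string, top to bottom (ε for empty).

VW$

(s0, 00000, $) ⊢ (s0, 0000, W$) ⊢ (s1, 000, WW$) ⊢ (s3, 00, VWW$) ⊢ (s2, 0, WW$) ⊢ (s3, ε, VW$)
All input consumed in state s3 with stack VW$.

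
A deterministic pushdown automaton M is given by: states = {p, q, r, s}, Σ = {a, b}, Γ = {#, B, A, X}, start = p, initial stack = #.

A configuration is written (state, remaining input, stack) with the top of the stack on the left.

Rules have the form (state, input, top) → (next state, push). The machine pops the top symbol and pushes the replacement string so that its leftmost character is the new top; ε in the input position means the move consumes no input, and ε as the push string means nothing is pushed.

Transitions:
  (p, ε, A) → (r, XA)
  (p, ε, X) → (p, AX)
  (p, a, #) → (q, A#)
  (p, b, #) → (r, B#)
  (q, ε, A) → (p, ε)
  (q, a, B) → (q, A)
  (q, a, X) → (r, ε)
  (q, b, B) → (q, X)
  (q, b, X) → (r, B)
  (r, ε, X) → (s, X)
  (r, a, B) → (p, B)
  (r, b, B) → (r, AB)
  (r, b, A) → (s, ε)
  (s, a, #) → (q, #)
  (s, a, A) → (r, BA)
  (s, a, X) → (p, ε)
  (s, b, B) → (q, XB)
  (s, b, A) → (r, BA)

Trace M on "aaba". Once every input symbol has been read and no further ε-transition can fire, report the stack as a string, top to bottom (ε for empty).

(p, aaba, #)
  read a, top #: go to q, push A# → (q, aba, A#)
  ε-move, top A: go to p, push ε → (p, aba, #)
  read a, top #: go to q, push A# → (q, ba, A#)
  ε-move, top A: go to p, push ε → (p, ba, #)
  read b, top #: go to r, push B# → (r, a, B#)
  read a, top B: go to p, push B → (p, ε, B#)
All input consumed in state p with stack B#.

B#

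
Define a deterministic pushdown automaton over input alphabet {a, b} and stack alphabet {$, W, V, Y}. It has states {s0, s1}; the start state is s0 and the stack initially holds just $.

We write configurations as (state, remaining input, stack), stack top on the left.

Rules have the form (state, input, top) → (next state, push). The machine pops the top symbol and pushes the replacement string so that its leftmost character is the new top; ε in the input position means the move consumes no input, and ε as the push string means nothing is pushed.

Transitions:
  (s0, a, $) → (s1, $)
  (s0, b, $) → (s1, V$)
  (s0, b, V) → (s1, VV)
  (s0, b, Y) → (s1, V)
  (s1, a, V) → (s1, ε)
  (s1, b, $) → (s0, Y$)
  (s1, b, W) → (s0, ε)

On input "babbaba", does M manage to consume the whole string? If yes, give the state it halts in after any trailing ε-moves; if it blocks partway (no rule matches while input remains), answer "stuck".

stuck

(s0, babbaba, $)
  read b, top $: go to s1, push V$ → (s1, abbaba, V$)
  read a, top V: go to s1, push ε → (s1, bbaba, $)
  read b, top $: go to s0, push Y$ → (s0, baba, Y$)
  read b, top Y: go to s1, push V → (s1, aba, V$)
  read a, top V: go to s1, push ε → (s1, ba, $)
  read b, top $: go to s0, push Y$ → (s0, a, Y$)
No transition for (s0, a, top Y); M blocks with input a remaining.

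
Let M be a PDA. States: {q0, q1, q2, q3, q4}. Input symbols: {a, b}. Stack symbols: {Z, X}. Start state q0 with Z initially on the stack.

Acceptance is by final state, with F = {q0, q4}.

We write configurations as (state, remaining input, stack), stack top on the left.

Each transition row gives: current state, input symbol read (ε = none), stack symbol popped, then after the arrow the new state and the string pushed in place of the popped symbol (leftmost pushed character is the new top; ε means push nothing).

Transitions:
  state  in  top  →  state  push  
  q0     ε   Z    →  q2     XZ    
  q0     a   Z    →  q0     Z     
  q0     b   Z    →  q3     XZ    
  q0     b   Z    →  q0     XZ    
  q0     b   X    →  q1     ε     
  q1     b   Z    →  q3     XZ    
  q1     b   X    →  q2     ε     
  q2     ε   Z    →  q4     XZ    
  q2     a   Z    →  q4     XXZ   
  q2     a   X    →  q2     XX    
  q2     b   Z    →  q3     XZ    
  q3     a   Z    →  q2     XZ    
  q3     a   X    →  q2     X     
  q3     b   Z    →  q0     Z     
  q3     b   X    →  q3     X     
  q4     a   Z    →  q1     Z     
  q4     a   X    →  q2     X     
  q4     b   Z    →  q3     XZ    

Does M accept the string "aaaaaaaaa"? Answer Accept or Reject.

Accept

One accepting computation: (q0, aaaaaaaaa, Z) ⊢ (q0, aaaaaaaa, Z) ⊢ (q0, aaaaaaa, Z) ⊢ (q0, aaaaaa, Z) ⊢ (q0, aaaaa, Z) ⊢ (q0, aaaa, Z) ⊢ (q0, aaa, Z) ⊢ (q0, aa, Z) ⊢ (q0, a, Z) ⊢ (q0, ε, Z)
All input consumed and state q0 ∈ F.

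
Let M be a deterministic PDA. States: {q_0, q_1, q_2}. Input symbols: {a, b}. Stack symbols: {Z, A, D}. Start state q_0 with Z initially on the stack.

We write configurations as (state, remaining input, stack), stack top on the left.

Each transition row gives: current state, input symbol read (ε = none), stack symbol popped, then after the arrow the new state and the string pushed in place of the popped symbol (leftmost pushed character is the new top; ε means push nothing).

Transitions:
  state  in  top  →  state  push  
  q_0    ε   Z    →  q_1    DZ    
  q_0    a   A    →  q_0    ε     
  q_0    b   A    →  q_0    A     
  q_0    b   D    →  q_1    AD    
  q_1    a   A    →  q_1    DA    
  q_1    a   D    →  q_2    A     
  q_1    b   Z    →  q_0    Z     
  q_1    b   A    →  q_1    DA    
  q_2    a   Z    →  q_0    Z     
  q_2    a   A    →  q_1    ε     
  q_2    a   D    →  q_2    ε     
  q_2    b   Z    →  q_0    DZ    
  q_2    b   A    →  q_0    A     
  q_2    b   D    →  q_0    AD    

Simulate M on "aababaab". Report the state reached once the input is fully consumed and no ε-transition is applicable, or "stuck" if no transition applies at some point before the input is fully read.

q_0

(q_0, aababaab, Z) ⊢ (q_1, aababaab, DZ) ⊢ (q_2, ababaab, AZ) ⊢ (q_1, babaab, Z) ⊢ (q_0, abaab, Z) ⊢ (q_1, abaab, DZ) ⊢ (q_2, baab, AZ) ⊢ (q_0, aab, AZ) ⊢ (q_0, ab, Z) ⊢ (q_1, ab, DZ) ⊢ (q_2, b, AZ) ⊢ (q_0, ε, AZ)
All input consumed; M is in state q_0.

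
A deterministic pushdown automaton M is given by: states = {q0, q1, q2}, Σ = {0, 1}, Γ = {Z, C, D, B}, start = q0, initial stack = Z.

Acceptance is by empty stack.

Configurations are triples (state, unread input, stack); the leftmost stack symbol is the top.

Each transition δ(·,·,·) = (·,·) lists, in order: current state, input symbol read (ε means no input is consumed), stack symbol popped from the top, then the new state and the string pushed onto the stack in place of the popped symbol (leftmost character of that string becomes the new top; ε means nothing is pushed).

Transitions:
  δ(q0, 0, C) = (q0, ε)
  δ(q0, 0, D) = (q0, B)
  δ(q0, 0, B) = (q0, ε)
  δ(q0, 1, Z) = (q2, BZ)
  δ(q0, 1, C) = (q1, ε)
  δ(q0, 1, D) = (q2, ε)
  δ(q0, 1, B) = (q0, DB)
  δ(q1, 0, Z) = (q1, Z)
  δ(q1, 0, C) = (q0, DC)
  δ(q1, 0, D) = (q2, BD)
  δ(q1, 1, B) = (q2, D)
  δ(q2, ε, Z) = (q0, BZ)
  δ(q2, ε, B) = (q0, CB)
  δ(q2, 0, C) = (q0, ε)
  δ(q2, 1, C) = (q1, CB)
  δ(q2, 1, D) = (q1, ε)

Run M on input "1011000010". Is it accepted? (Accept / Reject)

Reject

(q0, 1011000010, Z)
  read 1, top Z: go to q2, push BZ → (q2, 011000010, BZ)
  ε-move, top B: go to q0, push CB → (q0, 011000010, CBZ)
  read 0, top C: go to q0, push ε → (q0, 11000010, BZ)
  read 1, top B: go to q0, push DB → (q0, 1000010, DBZ)
  read 1, top D: go to q2, push ε → (q2, 000010, BZ)
  ε-move, top B: go to q0, push CB → (q0, 000010, CBZ)
  read 0, top C: go to q0, push ε → (q0, 00010, BZ)
  read 0, top B: go to q0, push ε → (q0, 0010, Z)
No transition applies at (q0, 0010, Z); input not fully consumed.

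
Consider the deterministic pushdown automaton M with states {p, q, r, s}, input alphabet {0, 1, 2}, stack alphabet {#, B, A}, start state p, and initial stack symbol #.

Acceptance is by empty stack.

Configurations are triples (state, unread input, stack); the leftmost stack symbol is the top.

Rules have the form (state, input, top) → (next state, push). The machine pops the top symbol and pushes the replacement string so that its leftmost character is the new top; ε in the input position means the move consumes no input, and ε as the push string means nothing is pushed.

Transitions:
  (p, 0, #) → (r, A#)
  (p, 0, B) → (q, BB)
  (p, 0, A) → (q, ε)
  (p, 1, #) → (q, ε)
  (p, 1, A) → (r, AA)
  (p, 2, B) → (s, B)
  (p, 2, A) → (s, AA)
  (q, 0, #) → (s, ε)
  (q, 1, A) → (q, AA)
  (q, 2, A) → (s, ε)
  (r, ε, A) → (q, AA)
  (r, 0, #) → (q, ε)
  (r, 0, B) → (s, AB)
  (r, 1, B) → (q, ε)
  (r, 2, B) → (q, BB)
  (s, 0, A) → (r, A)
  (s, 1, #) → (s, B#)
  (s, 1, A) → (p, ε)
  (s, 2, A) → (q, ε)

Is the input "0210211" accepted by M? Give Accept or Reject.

(p, 0210211, #) ⊢ (r, 210211, A#) ⊢ (q, 210211, AA#) ⊢ (s, 10211, A#) ⊢ (p, 0211, #) ⊢ (r, 211, A#) ⊢ (q, 211, AA#) ⊢ (s, 11, A#) ⊢ (p, 1, #) ⊢ (q, ε, ε)
All input consumed and the stack is empty.

Accept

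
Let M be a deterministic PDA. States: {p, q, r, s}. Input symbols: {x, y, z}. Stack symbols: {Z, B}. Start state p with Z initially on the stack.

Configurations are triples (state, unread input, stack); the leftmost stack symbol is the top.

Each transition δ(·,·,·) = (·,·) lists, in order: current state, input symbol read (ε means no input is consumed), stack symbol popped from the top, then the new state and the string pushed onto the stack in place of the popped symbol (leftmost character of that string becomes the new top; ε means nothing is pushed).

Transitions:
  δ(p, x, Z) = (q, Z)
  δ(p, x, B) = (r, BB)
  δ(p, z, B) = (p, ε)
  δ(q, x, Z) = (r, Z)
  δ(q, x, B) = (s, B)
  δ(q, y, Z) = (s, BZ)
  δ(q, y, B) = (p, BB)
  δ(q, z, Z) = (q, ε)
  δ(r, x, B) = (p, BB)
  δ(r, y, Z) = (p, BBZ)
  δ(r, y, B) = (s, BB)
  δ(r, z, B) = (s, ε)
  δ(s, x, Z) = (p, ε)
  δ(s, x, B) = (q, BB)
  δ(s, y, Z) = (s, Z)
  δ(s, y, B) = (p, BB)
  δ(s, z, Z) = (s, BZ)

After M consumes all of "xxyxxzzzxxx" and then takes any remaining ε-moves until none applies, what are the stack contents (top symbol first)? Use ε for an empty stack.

(p, xxyxxzzzxxx, Z)
  read x, top Z: go to q, push Z → (q, xyxxzzzxxx, Z)
  read x, top Z: go to r, push Z → (r, yxxzzzxxx, Z)
  read y, top Z: go to p, push BBZ → (p, xxzzzxxx, BBZ)
  read x, top B: go to r, push BB → (r, xzzzxxx, BBBZ)
  read x, top B: go to p, push BB → (p, zzzxxx, BBBBZ)
  read z, top B: go to p, push ε → (p, zzxxx, BBBZ)
  read z, top B: go to p, push ε → (p, zxxx, BBZ)
  read z, top B: go to p, push ε → (p, xxx, BZ)
  read x, top B: go to r, push BB → (r, xx, BBZ)
  read x, top B: go to p, push BB → (p, x, BBBZ)
  read x, top B: go to r, push BB → (r, ε, BBBBZ)
All input consumed in state r with stack BBBBZ.

BBBBZ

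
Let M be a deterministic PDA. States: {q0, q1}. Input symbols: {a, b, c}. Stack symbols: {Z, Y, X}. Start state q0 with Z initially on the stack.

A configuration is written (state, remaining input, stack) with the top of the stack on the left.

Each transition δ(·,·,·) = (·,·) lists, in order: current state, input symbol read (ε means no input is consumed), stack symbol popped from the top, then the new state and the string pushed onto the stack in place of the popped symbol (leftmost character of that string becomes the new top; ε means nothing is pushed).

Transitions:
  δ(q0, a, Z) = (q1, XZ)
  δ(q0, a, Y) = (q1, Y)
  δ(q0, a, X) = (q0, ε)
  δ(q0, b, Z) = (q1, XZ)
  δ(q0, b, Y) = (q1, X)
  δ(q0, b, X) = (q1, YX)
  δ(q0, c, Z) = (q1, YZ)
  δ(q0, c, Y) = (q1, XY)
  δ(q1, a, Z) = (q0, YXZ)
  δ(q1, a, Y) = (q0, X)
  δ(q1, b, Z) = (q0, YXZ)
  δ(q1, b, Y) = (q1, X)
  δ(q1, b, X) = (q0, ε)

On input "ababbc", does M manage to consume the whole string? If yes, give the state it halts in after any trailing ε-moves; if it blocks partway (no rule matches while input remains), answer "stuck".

stuck

(q0, ababbc, Z)
  read a, top Z: go to q1, push XZ → (q1, babbc, XZ)
  read b, top X: go to q0, push ε → (q0, abbc, Z)
  read a, top Z: go to q1, push XZ → (q1, bbc, XZ)
  read b, top X: go to q0, push ε → (q0, bc, Z)
  read b, top Z: go to q1, push XZ → (q1, c, XZ)
No transition for (q1, c, top X); M blocks with input c remaining.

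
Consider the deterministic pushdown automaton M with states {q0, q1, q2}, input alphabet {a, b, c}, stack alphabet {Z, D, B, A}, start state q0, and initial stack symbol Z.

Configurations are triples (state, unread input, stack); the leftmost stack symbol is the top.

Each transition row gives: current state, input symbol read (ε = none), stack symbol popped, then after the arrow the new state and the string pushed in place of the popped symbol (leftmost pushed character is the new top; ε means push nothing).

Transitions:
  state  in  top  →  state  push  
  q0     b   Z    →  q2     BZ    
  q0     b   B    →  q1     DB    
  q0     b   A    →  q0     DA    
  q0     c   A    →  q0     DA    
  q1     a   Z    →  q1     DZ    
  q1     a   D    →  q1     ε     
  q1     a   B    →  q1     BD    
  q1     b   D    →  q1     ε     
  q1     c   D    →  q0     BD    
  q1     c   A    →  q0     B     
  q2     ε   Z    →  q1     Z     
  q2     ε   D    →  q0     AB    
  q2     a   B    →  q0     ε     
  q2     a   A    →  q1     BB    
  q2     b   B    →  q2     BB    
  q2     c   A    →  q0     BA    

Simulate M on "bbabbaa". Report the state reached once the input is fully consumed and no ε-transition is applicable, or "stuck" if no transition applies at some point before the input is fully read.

(q0, bbabbaa, Z)
  read b, top Z: go to q2, push BZ → (q2, babbaa, BZ)
  read b, top B: go to q2, push BB → (q2, abbaa, BBZ)
  read a, top B: go to q0, push ε → (q0, bbaa, BZ)
  read b, top B: go to q1, push DB → (q1, baa, DBZ)
  read b, top D: go to q1, push ε → (q1, aa, BZ)
  read a, top B: go to q1, push BD → (q1, a, BDZ)
  read a, top B: go to q1, push BD → (q1, ε, BDDZ)
All input consumed; M is in state q1.

q1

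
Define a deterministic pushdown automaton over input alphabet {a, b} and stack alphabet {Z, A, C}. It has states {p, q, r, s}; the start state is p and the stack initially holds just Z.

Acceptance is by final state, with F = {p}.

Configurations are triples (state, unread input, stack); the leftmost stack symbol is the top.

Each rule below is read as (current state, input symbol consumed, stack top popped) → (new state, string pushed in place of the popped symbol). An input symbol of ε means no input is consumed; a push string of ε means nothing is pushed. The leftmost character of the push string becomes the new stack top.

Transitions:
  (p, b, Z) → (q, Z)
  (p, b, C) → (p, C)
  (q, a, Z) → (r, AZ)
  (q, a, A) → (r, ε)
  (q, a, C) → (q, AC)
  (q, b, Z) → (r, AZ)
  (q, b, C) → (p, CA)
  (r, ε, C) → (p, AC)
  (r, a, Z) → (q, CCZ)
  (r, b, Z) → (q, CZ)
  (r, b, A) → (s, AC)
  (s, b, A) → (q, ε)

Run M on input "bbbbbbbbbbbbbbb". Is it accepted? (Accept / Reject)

(p, bbbbbbbbbbbbbbb, Z)
  read b, top Z: go to q, push Z → (q, bbbbbbbbbbbbbb, Z)
  read b, top Z: go to r, push AZ → (r, bbbbbbbbbbbbb, AZ)
  read b, top A: go to s, push AC → (s, bbbbbbbbbbbb, ACZ)
  read b, top A: go to q, push ε → (q, bbbbbbbbbbb, CZ)
  read b, top C: go to p, push CA → (p, bbbbbbbbbb, CAZ)
  read b, top C: go to p, push C → (p, bbbbbbbbb, CAZ)
  read b, top C: go to p, push C → (p, bbbbbbbb, CAZ)
  read b, top C: go to p, push C → (p, bbbbbbb, CAZ)
  read b, top C: go to p, push C → (p, bbbbbb, CAZ)
  read b, top C: go to p, push C → (p, bbbbb, CAZ)
  read b, top C: go to p, push C → (p, bbbb, CAZ)
  read b, top C: go to p, push C → (p, bbb, CAZ)
  read b, top C: go to p, push C → (p, bb, CAZ)
  read b, top C: go to p, push C → (p, b, CAZ)
  read b, top C: go to p, push C → (p, ε, CAZ)
All input consumed; state p ∈ F.

Accept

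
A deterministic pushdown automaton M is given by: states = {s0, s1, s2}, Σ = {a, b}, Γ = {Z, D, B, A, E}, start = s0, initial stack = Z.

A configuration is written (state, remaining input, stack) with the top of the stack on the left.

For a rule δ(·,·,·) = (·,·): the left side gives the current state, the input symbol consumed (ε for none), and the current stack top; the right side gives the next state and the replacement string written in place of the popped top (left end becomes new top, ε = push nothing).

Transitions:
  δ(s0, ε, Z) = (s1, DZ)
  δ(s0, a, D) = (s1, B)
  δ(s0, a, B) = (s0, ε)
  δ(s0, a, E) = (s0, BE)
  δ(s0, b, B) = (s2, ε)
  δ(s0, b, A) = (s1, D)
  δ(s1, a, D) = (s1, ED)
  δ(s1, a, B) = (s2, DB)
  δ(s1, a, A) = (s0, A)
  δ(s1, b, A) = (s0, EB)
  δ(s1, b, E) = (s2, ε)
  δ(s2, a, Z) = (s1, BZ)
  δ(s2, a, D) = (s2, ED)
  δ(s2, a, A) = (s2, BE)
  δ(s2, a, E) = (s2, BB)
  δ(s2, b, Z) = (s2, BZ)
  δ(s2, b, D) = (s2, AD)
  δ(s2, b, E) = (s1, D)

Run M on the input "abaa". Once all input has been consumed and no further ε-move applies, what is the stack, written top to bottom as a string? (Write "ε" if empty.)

(s0, abaa, Z) ⊢ (s1, abaa, DZ) ⊢ (s1, baa, EDZ) ⊢ (s2, aa, DZ) ⊢ (s2, a, EDZ) ⊢ (s2, ε, BBDZ)
All input consumed in state s2 with stack BBDZ.

BBDZ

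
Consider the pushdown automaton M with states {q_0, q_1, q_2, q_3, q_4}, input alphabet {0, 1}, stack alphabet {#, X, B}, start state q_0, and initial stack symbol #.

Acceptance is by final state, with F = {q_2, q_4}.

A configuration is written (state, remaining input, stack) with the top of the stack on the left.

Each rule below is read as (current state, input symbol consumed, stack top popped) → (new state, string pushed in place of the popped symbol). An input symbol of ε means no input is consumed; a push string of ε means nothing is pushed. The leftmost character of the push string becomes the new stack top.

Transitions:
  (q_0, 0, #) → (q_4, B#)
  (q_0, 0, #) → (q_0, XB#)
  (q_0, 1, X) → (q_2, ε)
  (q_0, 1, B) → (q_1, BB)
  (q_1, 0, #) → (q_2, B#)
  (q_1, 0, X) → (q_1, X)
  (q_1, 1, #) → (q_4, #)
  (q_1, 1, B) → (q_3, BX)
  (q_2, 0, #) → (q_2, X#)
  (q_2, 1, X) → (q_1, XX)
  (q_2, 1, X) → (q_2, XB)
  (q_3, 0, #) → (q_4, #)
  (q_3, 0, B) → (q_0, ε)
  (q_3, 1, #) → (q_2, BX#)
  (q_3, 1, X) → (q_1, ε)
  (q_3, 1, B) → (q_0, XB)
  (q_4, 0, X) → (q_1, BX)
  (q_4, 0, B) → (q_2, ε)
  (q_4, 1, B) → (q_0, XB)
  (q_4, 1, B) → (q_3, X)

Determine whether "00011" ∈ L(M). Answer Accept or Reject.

One accepting computation: (q_0, 00011, #) ⊢ (q_4, 0011, B#) ⊢ (q_2, 011, #) ⊢ (q_2, 11, X#) ⊢ (q_2, 1, XB#) ⊢ (q_2, ε, XBB#)
All input consumed and state q_2 ∈ F.

Accept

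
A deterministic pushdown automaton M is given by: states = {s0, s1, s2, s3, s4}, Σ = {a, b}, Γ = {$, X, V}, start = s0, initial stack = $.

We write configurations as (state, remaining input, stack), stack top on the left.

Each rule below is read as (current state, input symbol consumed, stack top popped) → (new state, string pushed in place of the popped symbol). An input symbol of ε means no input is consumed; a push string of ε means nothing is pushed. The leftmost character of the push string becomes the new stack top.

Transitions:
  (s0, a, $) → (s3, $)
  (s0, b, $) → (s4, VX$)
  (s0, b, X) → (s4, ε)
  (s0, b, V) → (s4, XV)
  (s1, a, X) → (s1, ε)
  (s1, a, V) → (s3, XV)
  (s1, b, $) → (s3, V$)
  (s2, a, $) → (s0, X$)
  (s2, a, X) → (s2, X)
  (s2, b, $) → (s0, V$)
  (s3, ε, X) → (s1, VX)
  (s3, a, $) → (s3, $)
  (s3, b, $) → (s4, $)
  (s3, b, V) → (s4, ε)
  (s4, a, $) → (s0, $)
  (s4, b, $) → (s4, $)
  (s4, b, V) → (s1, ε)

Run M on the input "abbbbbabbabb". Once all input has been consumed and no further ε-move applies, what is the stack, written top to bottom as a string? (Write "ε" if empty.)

(s0, abbbbbabbabb, $) ⊢ (s3, bbbbbabbabb, $) ⊢ (s4, bbbbabbabb, $) ⊢ (s4, bbbabbabb, $) ⊢ (s4, bbabbabb, $) ⊢ (s4, babbabb, $) ⊢ (s4, abbabb, $) ⊢ (s0, bbabb, $) ⊢ (s4, babb, VX$) ⊢ (s1, abb, X$) ⊢ (s1, bb, $) ⊢ (s3, b, V$) ⊢ (s4, ε, $)
All input consumed in state s4 with stack $.

$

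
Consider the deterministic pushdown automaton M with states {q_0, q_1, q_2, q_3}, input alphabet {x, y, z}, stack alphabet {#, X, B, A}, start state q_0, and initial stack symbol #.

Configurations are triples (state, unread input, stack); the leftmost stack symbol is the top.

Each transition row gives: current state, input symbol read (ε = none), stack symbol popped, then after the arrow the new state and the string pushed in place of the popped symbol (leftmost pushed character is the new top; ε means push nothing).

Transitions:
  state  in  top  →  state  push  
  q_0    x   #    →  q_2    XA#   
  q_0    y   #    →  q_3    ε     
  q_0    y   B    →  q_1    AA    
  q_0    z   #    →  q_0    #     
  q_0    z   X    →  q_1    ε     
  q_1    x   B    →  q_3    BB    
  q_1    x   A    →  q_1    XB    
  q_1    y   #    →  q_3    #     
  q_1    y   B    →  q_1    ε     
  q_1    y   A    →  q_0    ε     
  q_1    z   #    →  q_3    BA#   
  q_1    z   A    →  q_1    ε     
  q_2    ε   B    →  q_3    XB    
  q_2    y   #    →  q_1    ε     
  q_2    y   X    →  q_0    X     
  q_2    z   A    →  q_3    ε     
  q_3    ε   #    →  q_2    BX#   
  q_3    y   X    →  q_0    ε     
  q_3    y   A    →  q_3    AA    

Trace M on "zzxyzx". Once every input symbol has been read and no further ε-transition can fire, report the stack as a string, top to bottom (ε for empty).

XB#

(q_0, zzxyzx, #)
  read z, top #: go to q_0, push # → (q_0, zxyzx, #)
  read z, top #: go to q_0, push # → (q_0, xyzx, #)
  read x, top #: go to q_2, push XA# → (q_2, yzx, XA#)
  read y, top X: go to q_0, push X → (q_0, zx, XA#)
  read z, top X: go to q_1, push ε → (q_1, x, A#)
  read x, top A: go to q_1, push XB → (q_1, ε, XB#)
All input consumed in state q_1 with stack XB#.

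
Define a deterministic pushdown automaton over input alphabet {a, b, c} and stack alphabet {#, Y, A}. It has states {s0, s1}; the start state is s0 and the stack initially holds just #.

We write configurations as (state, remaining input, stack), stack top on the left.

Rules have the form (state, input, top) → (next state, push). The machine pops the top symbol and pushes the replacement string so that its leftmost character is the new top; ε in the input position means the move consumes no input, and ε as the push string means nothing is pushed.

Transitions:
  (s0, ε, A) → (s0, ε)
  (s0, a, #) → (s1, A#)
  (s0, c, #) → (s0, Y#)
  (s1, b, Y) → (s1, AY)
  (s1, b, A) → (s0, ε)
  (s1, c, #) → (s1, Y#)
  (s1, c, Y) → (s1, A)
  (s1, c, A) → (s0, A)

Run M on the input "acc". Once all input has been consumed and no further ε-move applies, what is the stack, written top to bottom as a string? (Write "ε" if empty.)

Y#

(s0, acc, #)
  read a, top #: go to s1, push A# → (s1, cc, A#)
  read c, top A: go to s0, push A → (s0, c, A#)
  ε-move, top A: go to s0, push ε → (s0, c, #)
  read c, top #: go to s0, push Y# → (s0, ε, Y#)
All input consumed in state s0 with stack Y#.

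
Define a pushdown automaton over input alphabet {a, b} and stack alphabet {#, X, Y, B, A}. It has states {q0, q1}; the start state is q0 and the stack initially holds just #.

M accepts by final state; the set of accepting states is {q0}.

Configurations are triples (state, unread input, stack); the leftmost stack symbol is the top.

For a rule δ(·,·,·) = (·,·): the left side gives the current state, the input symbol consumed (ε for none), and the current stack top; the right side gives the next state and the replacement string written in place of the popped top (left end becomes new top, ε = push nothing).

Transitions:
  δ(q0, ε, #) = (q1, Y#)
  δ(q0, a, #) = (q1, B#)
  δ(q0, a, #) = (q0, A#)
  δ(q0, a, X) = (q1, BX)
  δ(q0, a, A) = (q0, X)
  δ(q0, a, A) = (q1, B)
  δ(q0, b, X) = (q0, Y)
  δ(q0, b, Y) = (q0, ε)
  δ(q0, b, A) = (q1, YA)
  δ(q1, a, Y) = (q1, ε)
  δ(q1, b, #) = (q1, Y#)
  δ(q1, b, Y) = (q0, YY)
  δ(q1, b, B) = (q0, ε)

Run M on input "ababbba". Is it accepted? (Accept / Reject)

No computation consumes all input and reaches a final state.

Reject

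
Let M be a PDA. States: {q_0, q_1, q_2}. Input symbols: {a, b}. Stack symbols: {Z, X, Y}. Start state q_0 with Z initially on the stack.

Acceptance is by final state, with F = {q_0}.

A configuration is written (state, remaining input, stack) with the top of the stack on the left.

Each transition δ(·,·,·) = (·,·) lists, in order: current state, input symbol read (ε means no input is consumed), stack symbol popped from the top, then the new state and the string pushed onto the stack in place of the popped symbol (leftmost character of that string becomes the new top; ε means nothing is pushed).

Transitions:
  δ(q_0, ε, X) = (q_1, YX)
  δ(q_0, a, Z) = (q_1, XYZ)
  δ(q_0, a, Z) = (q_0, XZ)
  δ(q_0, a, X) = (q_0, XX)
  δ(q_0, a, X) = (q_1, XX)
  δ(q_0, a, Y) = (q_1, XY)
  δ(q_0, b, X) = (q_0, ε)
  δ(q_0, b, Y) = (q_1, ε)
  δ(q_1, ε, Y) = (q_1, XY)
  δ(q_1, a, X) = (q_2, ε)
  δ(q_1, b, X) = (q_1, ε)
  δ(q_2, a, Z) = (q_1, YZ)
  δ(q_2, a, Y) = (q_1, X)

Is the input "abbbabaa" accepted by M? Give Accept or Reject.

No computation consumes all input and reaches a final state.

Reject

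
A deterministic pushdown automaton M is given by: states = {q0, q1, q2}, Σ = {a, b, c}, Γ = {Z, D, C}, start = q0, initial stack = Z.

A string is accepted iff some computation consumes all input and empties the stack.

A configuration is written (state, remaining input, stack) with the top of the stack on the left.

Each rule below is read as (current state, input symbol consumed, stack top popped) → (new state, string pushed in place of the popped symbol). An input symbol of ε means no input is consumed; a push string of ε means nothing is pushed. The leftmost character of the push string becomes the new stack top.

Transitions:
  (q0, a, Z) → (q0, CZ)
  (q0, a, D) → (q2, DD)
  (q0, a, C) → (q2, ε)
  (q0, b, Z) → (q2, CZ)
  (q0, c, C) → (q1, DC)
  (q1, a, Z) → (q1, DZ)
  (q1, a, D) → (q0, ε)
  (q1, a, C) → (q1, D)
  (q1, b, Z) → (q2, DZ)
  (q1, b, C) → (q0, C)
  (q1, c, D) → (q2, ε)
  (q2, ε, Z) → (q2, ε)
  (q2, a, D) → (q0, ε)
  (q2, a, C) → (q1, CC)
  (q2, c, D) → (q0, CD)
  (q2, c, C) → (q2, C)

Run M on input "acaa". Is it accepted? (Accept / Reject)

(q0, acaa, Z)
  read a, top Z: go to q0, push CZ → (q0, caa, CZ)
  read c, top C: go to q1, push DC → (q1, aa, DCZ)
  read a, top D: go to q0, push ε → (q0, a, CZ)
  read a, top C: go to q2, push ε → (q2, ε, Z)
  ε-move, top Z: go to q2, push ε → (q2, ε, ε)
All input consumed and the stack is empty.

Accept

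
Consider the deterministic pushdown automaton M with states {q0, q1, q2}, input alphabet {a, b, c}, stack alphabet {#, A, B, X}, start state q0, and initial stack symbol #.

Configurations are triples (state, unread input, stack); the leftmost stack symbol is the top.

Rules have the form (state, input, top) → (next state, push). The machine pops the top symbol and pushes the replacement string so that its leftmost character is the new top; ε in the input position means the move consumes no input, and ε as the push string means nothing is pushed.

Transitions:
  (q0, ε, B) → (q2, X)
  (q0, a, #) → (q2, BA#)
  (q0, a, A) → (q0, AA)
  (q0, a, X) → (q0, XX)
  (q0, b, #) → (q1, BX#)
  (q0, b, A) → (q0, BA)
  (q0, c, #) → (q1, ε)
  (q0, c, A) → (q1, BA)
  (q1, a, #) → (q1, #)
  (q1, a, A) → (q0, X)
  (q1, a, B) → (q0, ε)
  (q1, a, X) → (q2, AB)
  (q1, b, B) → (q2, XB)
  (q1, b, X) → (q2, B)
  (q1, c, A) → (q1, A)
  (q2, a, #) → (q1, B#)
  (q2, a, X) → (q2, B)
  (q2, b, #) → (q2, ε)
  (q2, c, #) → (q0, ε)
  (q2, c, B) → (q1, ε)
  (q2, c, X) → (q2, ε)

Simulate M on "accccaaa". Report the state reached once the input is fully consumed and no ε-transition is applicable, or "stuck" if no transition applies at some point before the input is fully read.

(q0, accccaaa, #)
  read a, top #: go to q2, push BA# → (q2, ccccaaa, BA#)
  read c, top B: go to q1, push ε → (q1, cccaaa, A#)
  read c, top A: go to q1, push A → (q1, ccaaa, A#)
  read c, top A: go to q1, push A → (q1, caaa, A#)
  read c, top A: go to q1, push A → (q1, aaa, A#)
  read a, top A: go to q0, push X → (q0, aa, X#)
  read a, top X: go to q0, push XX → (q0, a, XX#)
  read a, top X: go to q0, push XX → (q0, ε, XXX#)
All input consumed; M is in state q0.

q0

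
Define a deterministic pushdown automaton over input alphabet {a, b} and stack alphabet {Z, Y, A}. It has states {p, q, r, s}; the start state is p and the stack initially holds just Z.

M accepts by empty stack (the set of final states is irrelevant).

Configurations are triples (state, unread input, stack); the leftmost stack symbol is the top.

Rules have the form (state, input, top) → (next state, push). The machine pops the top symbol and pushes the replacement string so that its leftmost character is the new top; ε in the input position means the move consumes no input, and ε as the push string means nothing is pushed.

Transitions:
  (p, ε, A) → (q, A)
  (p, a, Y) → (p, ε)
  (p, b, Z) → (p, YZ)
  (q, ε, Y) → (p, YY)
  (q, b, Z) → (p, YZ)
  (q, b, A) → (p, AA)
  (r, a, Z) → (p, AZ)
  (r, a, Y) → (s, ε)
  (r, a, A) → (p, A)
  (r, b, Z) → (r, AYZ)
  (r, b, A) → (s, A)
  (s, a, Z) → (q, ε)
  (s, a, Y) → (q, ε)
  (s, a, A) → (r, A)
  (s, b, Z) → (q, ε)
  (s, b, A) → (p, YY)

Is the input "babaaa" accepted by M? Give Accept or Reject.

(p, babaaa, Z)
  read b, top Z: go to p, push YZ → (p, abaaa, YZ)
  read a, top Y: go to p, push ε → (p, baaa, Z)
  read b, top Z: go to p, push YZ → (p, aaa, YZ)
  read a, top Y: go to p, push ε → (p, aa, Z)
No transition applies at (p, aa, Z); input not fully consumed.

Reject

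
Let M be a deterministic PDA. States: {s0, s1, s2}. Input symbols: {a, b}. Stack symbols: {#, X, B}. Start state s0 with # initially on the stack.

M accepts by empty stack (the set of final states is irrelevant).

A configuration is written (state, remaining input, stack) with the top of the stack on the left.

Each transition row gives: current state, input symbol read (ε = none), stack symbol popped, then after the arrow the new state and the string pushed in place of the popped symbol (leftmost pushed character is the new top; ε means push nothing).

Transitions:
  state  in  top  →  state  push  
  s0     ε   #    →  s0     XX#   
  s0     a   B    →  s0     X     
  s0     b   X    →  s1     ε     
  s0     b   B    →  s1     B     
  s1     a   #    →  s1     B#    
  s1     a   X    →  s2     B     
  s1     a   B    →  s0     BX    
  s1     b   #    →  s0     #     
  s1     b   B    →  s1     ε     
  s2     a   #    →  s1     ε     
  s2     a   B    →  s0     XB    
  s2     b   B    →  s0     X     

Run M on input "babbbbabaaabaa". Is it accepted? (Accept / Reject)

(s0, babbbbabaaabaa, #)
  ε-move, top #: go to s0, push XX# → (s0, babbbbabaaabaa, XX#)
  read b, top X: go to s1, push ε → (s1, abbbbabaaabaa, X#)
  read a, top X: go to s2, push B → (s2, bbbbabaaabaa, B#)
  read b, top B: go to s0, push X → (s0, bbbabaaabaa, X#)
  read b, top X: go to s1, push ε → (s1, bbabaaabaa, #)
  read b, top #: go to s0, push # → (s0, babaaabaa, #)
  ε-move, top #: go to s0, push XX# → (s0, babaaabaa, XX#)
  read b, top X: go to s1, push ε → (s1, abaaabaa, X#)
  read a, top X: go to s2, push B → (s2, baaabaa, B#)
  read b, top B: go to s0, push X → (s0, aaabaa, X#)
No transition applies at (s0, aaabaa, X#); input not fully consumed.

Reject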